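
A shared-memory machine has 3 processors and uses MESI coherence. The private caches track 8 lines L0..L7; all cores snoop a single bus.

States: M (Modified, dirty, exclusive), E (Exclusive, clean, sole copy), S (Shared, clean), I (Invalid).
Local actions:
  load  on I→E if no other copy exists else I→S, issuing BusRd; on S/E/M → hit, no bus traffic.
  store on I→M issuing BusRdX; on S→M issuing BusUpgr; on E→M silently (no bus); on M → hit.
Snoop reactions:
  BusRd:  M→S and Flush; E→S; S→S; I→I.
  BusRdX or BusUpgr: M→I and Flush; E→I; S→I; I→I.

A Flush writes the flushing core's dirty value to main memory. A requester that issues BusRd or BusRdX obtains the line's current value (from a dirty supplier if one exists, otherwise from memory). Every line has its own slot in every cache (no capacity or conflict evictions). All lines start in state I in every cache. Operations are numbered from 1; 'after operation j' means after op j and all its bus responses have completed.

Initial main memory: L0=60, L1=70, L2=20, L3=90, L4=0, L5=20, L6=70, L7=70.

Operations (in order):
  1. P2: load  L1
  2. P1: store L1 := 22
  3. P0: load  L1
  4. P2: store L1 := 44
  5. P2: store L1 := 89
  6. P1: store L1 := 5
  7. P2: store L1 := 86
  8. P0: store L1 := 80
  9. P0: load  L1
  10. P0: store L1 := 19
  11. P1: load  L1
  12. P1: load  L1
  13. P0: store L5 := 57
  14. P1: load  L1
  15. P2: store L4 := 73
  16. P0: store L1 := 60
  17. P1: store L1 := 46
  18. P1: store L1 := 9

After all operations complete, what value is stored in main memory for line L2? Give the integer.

memory[L2] = 20

step 1: P2: load  L1  ⟶  IIE  (L1)  txn=BusRd  M[L1]=70
step 2: P1: store L1 := 22  ⟶  IMI  (L1)  txn=BusRdX  M[L1]=70
step 3: P0: load  L1  ⟶  SSI  (L1)  txn=BusRd+Flush  M[L1]=22
step 4: P2: store L1 := 44  ⟶  IIM  (L1)  txn=BusRdX  M[L1]=22
step 5: P2: store L1 := 89  ⟶  IIM  (L1)  txn=∅  M[L1]=22
step 6: P1: store L1 := 5  ⟶  IMI  (L1)  txn=BusRdX+Flush  M[L1]=89
step 7: P2: store L1 := 86  ⟶  IIM  (L1)  txn=BusRdX+Flush  M[L1]=5
step 8: P0: store L1 := 80  ⟶  MII  (L1)  txn=BusRdX+Flush  M[L1]=86
step 9: P0: load  L1  ⟶  MII  (L1)  txn=∅  M[L1]=86
step 10: P0: store L1 := 19  ⟶  MII  (L1)  txn=∅  M[L1]=86
step 11: P1: load  L1  ⟶  SSI  (L1)  txn=BusRd+Flush  M[L1]=19
step 12: P1: load  L1  ⟶  SSI  (L1)  txn=∅  M[L1]=19
step 13: P0: store L5 := 57  ⟶  MII  (L5)  txn=BusRdX  M[L5]=20
step 14: P1: load  L1  ⟶  SSI  (L1)  txn=∅  M[L1]=19
step 15: P2: store L4 := 73  ⟶  IIM  (L4)  txn=BusRdX  M[L4]=0
step 16: P0: store L1 := 60  ⟶  MII  (L1)  txn=BusUpgr  M[L1]=19
step 17: P1: store L1 := 46  ⟶  IMI  (L1)  txn=BusRdX+Flush  M[L1]=60
step 18: P1: store L1 := 9  ⟶  IMI  (L1)  txn=∅  M[L1]=60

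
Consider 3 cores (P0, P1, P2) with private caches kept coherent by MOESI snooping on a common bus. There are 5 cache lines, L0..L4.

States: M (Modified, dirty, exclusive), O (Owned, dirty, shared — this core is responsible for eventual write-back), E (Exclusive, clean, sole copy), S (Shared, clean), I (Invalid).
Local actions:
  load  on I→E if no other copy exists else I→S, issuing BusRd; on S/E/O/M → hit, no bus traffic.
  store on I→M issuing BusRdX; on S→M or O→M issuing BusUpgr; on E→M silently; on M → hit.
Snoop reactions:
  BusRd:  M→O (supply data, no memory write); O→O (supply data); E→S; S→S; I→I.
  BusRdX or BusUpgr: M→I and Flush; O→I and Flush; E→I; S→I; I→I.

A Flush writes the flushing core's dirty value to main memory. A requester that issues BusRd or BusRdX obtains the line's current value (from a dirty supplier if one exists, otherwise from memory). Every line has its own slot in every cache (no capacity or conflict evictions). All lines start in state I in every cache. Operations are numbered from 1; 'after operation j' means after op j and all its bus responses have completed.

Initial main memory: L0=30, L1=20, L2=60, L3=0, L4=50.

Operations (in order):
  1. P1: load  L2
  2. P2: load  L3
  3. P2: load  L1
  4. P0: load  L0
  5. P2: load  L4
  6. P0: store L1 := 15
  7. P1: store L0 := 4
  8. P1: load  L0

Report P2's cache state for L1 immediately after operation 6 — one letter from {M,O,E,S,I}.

state = I

  op1 P1: load  L2 → I/E/I on L2; bus BusRd; mem=60
  op2 P2: load  L3 → I/I/E on L3; bus BusRd; mem=0
  op3 P2: load  L1 → I/I/E on L1; bus BusRd; mem=20
  op4 P0: load  L0 → E/I/I on L0; bus BusRd; mem=30
  op5 P2: load  L4 → I/I/E on L4; bus BusRd; mem=50
  op6 P0: store L1 := 15 → M/I/I on L1; bus BusRdX; mem=20
  op7 P1: store L0 := 4 → I/M/I on L0; bus BusRdX; mem=30
  op8 P1: load  L0 → I/M/I on L0; bus (none); mem=30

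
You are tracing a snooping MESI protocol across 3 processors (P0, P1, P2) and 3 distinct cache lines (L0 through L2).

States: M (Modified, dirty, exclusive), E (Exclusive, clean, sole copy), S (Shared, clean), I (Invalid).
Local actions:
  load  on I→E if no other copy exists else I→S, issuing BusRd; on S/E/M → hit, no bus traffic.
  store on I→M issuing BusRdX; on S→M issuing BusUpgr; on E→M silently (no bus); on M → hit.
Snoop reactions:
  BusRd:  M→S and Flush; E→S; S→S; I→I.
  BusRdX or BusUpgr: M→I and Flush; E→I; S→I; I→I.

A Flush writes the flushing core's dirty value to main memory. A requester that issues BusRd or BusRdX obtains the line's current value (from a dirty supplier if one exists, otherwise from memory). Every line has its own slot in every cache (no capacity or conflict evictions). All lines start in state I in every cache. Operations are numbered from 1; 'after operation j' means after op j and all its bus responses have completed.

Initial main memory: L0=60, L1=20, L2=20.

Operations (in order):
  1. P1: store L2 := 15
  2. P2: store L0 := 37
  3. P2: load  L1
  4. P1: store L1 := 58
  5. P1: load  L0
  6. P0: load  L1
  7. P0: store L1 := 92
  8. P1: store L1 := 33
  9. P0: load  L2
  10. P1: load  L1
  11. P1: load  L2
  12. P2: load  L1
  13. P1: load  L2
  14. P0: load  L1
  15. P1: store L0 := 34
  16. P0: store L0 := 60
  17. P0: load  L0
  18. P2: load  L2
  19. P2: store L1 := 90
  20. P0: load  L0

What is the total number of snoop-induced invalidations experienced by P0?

invalidations = 2

[1] P1: store L2 := 15 | P0:I, P1:M(15), P2:I | bus: BusRdX
[2] P2: store L0 := 37 | P0:I, P1:I, P2:M(37) | bus: BusRdX
[3] P2: load  L1 | P0:I, P1:I, P2:E(20) | bus: BusRd
[4] P1: store L1 := 58 | P0:I, P1:M(58), P2:I | bus: BusRdX
[5] P1: load  L0 | P0:I, P1:S(37), P2:S(37) | bus: BusRd,Flush
[6] P0: load  L1 | P0:S(58), P1:S(58), P2:I | bus: BusRd,Flush
[7] P0: store L1 := 92 | P0:M(92), P1:I, P2:I | bus: BusUpgr
[8] P1: store L1 := 33 | P0:I, P1:M(33), P2:I | bus: BusRdX,Flush
[9] P0: load  L2 | P0:S(15), P1:S(15), P2:I | bus: BusRd,Flush
[10] P1: load  L1 | P0:I, P1:M(33), P2:I | bus: none
[11] P1: load  L2 | P0:S(15), P1:S(15), P2:I | bus: none
[12] P2: load  L1 | P0:I, P1:S(33), P2:S(33) | bus: BusRd,Flush
[13] P1: load  L2 | P0:S(15), P1:S(15), P2:I | bus: none
[14] P0: load  L1 | P0:S(33), P1:S(33), P2:S(33) | bus: BusRd
[15] P1: store L0 := 34 | P0:I, P1:M(34), P2:I | bus: BusUpgr
[16] P0: store L0 := 60 | P0:M(60), P1:I, P2:I | bus: BusRdX,Flush
[17] P0: load  L0 | P0:M(60), P1:I, P2:I | bus: none
[18] P2: load  L2 | P0:S(15), P1:S(15), P2:S(15) | bus: BusRd
[19] P2: store L1 := 90 | P0:I, P1:I, P2:M(90) | bus: BusUpgr
[20] P0: load  L0 | P0:M(60), P1:I, P2:I | bus: none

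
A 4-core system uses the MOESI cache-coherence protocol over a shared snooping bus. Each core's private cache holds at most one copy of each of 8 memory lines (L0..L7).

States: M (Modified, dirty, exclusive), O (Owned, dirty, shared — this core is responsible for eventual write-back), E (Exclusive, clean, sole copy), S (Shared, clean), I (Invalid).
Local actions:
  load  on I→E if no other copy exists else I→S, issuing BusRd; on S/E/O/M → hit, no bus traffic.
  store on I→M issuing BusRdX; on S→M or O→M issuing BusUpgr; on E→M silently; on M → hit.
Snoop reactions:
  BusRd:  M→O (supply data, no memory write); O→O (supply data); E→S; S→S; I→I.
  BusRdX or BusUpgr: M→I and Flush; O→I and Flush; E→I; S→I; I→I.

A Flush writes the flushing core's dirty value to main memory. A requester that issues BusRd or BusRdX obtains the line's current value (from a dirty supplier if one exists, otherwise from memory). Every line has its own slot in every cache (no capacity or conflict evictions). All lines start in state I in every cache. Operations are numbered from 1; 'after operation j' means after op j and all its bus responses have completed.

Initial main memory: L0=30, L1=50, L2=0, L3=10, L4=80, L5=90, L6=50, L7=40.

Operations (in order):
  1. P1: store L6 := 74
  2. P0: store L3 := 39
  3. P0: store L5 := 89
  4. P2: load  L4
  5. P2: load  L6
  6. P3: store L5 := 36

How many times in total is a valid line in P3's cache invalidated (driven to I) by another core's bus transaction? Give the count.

invalidations = 0

[1] P1: store L6 := 74 | P0:I, P1:M(74), P2:I, P3:I | bus: BusRdX
[2] P0: store L3 := 39 | P0:M(39), P1:I, P2:I, P3:I | bus: BusRdX
[3] P0: store L5 := 89 | P0:M(89), P1:I, P2:I, P3:I | bus: BusRdX
[4] P2: load  L4 | P0:I, P1:I, P2:E(80), P3:I | bus: BusRd
[5] P2: load  L6 | P0:I, P1:O(74), P2:S(74), P3:I | bus: BusRd
[6] P3: store L5 := 36 | P0:I, P1:I, P2:I, P3:M(36) | bus: BusRdX,Flush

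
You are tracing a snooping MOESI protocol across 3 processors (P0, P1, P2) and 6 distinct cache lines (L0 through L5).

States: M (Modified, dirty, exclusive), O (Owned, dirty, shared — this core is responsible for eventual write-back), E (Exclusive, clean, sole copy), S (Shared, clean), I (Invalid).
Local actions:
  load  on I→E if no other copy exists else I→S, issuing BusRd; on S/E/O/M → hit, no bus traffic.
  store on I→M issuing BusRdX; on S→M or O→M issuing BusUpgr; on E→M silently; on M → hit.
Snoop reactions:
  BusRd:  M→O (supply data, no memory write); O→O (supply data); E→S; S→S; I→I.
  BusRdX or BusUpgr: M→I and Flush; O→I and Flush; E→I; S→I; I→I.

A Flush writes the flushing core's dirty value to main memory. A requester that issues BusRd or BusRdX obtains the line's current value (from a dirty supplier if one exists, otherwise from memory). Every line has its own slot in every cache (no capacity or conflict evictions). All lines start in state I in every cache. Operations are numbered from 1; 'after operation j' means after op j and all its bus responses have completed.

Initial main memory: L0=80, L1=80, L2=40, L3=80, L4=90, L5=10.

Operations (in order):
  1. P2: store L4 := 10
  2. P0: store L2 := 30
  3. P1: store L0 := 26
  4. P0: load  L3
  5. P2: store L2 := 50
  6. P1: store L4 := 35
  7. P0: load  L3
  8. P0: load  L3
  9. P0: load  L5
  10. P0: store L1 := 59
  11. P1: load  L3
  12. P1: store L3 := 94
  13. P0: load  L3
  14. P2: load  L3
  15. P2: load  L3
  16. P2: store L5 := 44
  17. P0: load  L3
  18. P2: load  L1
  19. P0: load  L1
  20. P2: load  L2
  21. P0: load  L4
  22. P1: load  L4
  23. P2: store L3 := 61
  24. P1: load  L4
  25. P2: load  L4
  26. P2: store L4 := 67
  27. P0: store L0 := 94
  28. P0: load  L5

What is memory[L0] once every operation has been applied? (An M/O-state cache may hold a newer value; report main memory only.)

memory[L0] = 26

1. P2: store L4 := 10  bus=[BusRdX]  L4: P0=I P1=I P2=M  mem[L4]=90
2. P0: store L2 := 30  bus=[BusRdX]  L2: P0=M P1=I P2=I  mem[L2]=40
3. P1: store L0 := 26  bus=[BusRdX]  L0: P0=I P1=M P2=I  mem[L0]=80
4. P0: load  L3  bus=[BusRd]  L3: P0=E P1=I P2=I  mem[L3]=80
5. P2: store L2 := 50  bus=[BusRdX,Flush]  L2: P0=I P1=I P2=M  mem[L2]=30
6. P1: store L4 := 35  bus=[BusRdX,Flush]  L4: P0=I P1=M P2=I  mem[L4]=10
7. P0: load  L3  bus=[-]  L3: P0=E P1=I P2=I  mem[L3]=80
8. P0: load  L3  bus=[-]  L3: P0=E P1=I P2=I  mem[L3]=80
9. P0: load  L5  bus=[BusRd]  L5: P0=E P1=I P2=I  mem[L5]=10
10. P0: store L1 := 59  bus=[BusRdX]  L1: P0=M P1=I P2=I  mem[L1]=80
11. P1: load  L3  bus=[BusRd]  L3: P0=S P1=S P2=I  mem[L3]=80
12. P1: store L3 := 94  bus=[BusUpgr]  L3: P0=I P1=M P2=I  mem[L3]=80
13. P0: load  L3  bus=[BusRd]  L3: P0=S P1=O P2=I  mem[L3]=80
14. P2: load  L3  bus=[BusRd]  L3: P0=S P1=O P2=S  mem[L3]=80
15. P2: load  L3  bus=[-]  L3: P0=S P1=O P2=S  mem[L3]=80
16. P2: store L5 := 44  bus=[BusRdX]  L5: P0=I P1=I P2=M  mem[L5]=10
17. P0: load  L3  bus=[-]  L3: P0=S P1=O P2=S  mem[L3]=80
18. P2: load  L1  bus=[BusRd]  L1: P0=O P1=I P2=S  mem[L1]=80
19. P0: load  L1  bus=[-]  L1: P0=O P1=I P2=S  mem[L1]=80
20. P2: load  L2  bus=[-]  L2: P0=I P1=I P2=M  mem[L2]=30
21. P0: load  L4  bus=[BusRd]  L4: P0=S P1=O P2=I  mem[L4]=10
22. P1: load  L4  bus=[-]  L4: P0=S P1=O P2=I  mem[L4]=10
23. P2: store L3 := 61  bus=[BusUpgr,Flush]  L3: P0=I P1=I P2=M  mem[L3]=94
24. P1: load  L4  bus=[-]  L4: P0=S P1=O P2=I  mem[L4]=10
25. P2: load  L4  bus=[BusRd]  L4: P0=S P1=O P2=S  mem[L4]=10
26. P2: store L4 := 67  bus=[BusUpgr,Flush]  L4: P0=I P1=I P2=M  mem[L4]=35
27. P0: store L0 := 94  bus=[BusRdX,Flush]  L0: P0=M P1=I P2=I  mem[L0]=26
28. P0: load  L5  bus=[BusRd]  L5: P0=S P1=I P2=O  mem[L5]=10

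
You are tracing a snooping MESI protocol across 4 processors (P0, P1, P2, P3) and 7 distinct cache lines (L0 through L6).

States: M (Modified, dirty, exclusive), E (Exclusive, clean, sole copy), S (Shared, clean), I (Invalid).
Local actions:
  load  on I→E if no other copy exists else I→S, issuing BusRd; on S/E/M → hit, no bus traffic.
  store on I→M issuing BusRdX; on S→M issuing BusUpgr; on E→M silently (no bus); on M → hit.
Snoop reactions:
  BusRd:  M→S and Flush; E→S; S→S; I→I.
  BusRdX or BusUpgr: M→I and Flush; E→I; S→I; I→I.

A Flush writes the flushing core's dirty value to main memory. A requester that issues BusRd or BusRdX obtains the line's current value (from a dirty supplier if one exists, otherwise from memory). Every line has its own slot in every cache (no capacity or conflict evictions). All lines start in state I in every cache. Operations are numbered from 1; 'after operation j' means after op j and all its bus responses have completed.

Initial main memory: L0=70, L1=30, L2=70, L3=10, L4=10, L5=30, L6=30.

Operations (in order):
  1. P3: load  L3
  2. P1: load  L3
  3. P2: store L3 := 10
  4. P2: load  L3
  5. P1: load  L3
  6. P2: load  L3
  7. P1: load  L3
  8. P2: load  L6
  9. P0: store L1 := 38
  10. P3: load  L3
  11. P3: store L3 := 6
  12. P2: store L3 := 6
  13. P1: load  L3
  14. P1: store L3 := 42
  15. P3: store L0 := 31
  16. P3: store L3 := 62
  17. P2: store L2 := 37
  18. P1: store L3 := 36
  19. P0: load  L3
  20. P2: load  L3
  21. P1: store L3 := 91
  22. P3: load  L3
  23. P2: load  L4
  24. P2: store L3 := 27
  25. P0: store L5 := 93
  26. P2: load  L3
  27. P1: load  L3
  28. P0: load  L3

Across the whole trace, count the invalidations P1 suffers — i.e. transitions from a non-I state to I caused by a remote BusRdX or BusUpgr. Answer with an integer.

invalidations = 4

1. P3: load  L3  bus=[BusRd]  L3: P0=I P1=I P2=I P3=E  mem[L3]=10
2. P1: load  L3  bus=[BusRd]  L3: P0=I P1=S P2=I P3=S  mem[L3]=10
3. P2: store L3 := 10  bus=[BusRdX]  L3: P0=I P1=I P2=M P3=I  mem[L3]=10
4. P2: load  L3  bus=[-]  L3: P0=I P1=I P2=M P3=I  mem[L3]=10
5. P1: load  L3  bus=[BusRd,Flush]  L3: P0=I P1=S P2=S P3=I  mem[L3]=10
6. P2: load  L3  bus=[-]  L3: P0=I P1=S P2=S P3=I  mem[L3]=10
7. P1: load  L3  bus=[-]  L3: P0=I P1=S P2=S P3=I  mem[L3]=10
8. P2: load  L6  bus=[BusRd]  L6: P0=I P1=I P2=E P3=I  mem[L6]=30
9. P0: store L1 := 38  bus=[BusRdX]  L1: P0=M P1=I P2=I P3=I  mem[L1]=30
10. P3: load  L3  bus=[BusRd]  L3: P0=I P1=S P2=S P3=S  mem[L3]=10
11. P3: store L3 := 6  bus=[BusUpgr]  L3: P0=I P1=I P2=I P3=M  mem[L3]=10
12. P2: store L3 := 6  bus=[BusRdX,Flush]  L3: P0=I P1=I P2=M P3=I  mem[L3]=6
13. P1: load  L3  bus=[BusRd,Flush]  L3: P0=I P1=S P2=S P3=I  mem[L3]=6
14. P1: store L3 := 42  bus=[BusUpgr]  L3: P0=I P1=M P2=I P3=I  mem[L3]=6
15. P3: store L0 := 31  bus=[BusRdX]  L0: P0=I P1=I P2=I P3=M  mem[L0]=70
16. P3: store L3 := 62  bus=[BusRdX,Flush]  L3: P0=I P1=I P2=I P3=M  mem[L3]=42
17. P2: store L2 := 37  bus=[BusRdX]  L2: P0=I P1=I P2=M P3=I  mem[L2]=70
18. P1: store L3 := 36  bus=[BusRdX,Flush]  L3: P0=I P1=M P2=I P3=I  mem[L3]=62
19. P0: load  L3  bus=[BusRd,Flush]  L3: P0=S P1=S P2=I P3=I  mem[L3]=36
20. P2: load  L3  bus=[BusRd]  L3: P0=S P1=S P2=S P3=I  mem[L3]=36
21. P1: store L3 := 91  bus=[BusUpgr]  L3: P0=I P1=M P2=I P3=I  mem[L3]=36
22. P3: load  L3  bus=[BusRd,Flush]  L3: P0=I P1=S P2=I P3=S  mem[L3]=91
23. P2: load  L4  bus=[BusRd]  L4: P0=I P1=I P2=E P3=I  mem[L4]=10
24. P2: store L3 := 27  bus=[BusRdX]  L3: P0=I P1=I P2=M P3=I  mem[L3]=91
25. P0: store L5 := 93  bus=[BusRdX]  L5: P0=M P1=I P2=I P3=I  mem[L5]=30
26. P2: load  L3  bus=[-]  L3: P0=I P1=I P2=M P3=I  mem[L3]=91
27. P1: load  L3  bus=[BusRd,Flush]  L3: P0=I P1=S P2=S P3=I  mem[L3]=27
28. P0: load  L3  bus=[BusRd]  L3: P0=S P1=S P2=S P3=I  mem[L3]=27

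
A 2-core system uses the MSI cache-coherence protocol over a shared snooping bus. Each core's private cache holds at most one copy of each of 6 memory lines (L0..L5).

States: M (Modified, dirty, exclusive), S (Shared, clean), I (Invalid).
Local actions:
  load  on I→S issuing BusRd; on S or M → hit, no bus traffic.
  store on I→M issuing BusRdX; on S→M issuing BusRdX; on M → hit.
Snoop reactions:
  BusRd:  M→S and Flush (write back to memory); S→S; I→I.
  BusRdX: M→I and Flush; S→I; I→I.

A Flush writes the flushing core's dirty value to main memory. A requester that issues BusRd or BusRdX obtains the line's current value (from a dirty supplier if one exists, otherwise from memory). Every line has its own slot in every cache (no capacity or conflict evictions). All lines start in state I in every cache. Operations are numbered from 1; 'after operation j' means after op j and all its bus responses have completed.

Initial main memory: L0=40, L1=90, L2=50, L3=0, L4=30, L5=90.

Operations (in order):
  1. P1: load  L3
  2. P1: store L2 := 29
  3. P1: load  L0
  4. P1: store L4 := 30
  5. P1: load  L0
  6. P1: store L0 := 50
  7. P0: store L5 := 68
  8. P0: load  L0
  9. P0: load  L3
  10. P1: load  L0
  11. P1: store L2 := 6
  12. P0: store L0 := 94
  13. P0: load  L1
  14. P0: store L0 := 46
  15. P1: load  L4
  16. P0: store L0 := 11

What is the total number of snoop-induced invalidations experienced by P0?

invalidations = 0

step 1: P1: load  L3  ⟶  IS  (L3)  txn=BusRd  M[L3]=0
step 2: P1: store L2 := 29  ⟶  IM  (L2)  txn=BusRdX  M[L2]=50
step 3: P1: load  L0  ⟶  IS  (L0)  txn=BusRd  M[L0]=40
step 4: P1: store L4 := 30  ⟶  IM  (L4)  txn=BusRdX  M[L4]=30
step 5: P1: load  L0  ⟶  IS  (L0)  txn=∅  M[L0]=40
step 6: P1: store L0 := 50  ⟶  IM  (L0)  txn=BusRdX  M[L0]=40
step 7: P0: store L5 := 68  ⟶  MI  (L5)  txn=BusRdX  M[L5]=90
step 8: P0: load  L0  ⟶  SS  (L0)  txn=BusRd+Flush  M[L0]=50
step 9: P0: load  L3  ⟶  SS  (L3)  txn=BusRd  M[L3]=0
step 10: P1: load  L0  ⟶  SS  (L0)  txn=∅  M[L0]=50
step 11: P1: store L2 := 6  ⟶  IM  (L2)  txn=∅  M[L2]=50
step 12: P0: store L0 := 94  ⟶  MI  (L0)  txn=BusRdX  M[L0]=50
step 13: P0: load  L1  ⟶  SI  (L1)  txn=BusRd  M[L1]=90
step 14: P0: store L0 := 46  ⟶  MI  (L0)  txn=∅  M[L0]=50
step 15: P1: load  L4  ⟶  IM  (L4)  txn=∅  M[L4]=30
step 16: P0: store L0 := 11  ⟶  MI  (L0)  txn=∅  M[L0]=50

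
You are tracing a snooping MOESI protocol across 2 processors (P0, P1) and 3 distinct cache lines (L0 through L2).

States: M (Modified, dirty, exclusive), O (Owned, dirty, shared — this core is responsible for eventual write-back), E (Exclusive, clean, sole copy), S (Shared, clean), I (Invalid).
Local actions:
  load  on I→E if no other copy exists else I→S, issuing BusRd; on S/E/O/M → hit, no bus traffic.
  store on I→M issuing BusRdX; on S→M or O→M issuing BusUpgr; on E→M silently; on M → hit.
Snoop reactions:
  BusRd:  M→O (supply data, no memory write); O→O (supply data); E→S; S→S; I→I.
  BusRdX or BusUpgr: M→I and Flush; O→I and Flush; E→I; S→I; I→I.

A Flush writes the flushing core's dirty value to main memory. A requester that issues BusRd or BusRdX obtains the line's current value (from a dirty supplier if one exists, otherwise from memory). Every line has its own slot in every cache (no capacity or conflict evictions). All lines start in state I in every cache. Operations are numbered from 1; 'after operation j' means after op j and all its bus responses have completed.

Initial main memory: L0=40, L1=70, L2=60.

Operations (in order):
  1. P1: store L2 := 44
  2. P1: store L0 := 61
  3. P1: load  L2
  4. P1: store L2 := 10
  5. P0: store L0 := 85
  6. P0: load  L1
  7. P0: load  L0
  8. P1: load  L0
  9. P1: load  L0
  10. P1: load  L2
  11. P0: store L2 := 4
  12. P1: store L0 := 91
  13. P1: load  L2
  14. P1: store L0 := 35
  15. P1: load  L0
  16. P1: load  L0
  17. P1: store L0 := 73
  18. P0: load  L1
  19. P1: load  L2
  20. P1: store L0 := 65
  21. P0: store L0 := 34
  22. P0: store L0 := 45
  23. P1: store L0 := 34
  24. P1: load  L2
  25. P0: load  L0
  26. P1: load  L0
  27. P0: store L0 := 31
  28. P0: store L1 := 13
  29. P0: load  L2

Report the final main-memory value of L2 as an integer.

step 1: P1: store L2 := 44  ⟶  IM  (L2)  txn=BusRdX  M[L2]=60
step 2: P1: store L0 := 61  ⟶  IM  (L0)  txn=BusRdX  M[L0]=40
step 3: P1: load  L2  ⟶  IM  (L2)  txn=∅  M[L2]=60
step 4: P1: store L2 := 10  ⟶  IM  (L2)  txn=∅  M[L2]=60
step 5: P0: store L0 := 85  ⟶  MI  (L0)  txn=BusRdX+Flush  M[L0]=61
step 6: P0: load  L1  ⟶  EI  (L1)  txn=BusRd  M[L1]=70
step 7: P0: load  L0  ⟶  MI  (L0)  txn=∅  M[L0]=61
step 8: P1: load  L0  ⟶  OS  (L0)  txn=BusRd  M[L0]=61
step 9: P1: load  L0  ⟶  OS  (L0)  txn=∅  M[L0]=61
step 10: P1: load  L2  ⟶  IM  (L2)  txn=∅  M[L2]=60
step 11: P0: store L2 := 4  ⟶  MI  (L2)  txn=BusRdX+Flush  M[L2]=10
step 12: P1: store L0 := 91  ⟶  IM  (L0)  txn=BusUpgr+Flush  M[L0]=85
step 13: P1: load  L2  ⟶  OS  (L2)  txn=BusRd  M[L2]=10
step 14: P1: store L0 := 35  ⟶  IM  (L0)  txn=∅  M[L0]=85
step 15: P1: load  L0  ⟶  IM  (L0)  txn=∅  M[L0]=85
step 16: P1: load  L0  ⟶  IM  (L0)  txn=∅  M[L0]=85
step 17: P1: store L0 := 73  ⟶  IM  (L0)  txn=∅  M[L0]=85
step 18: P0: load  L1  ⟶  EI  (L1)  txn=∅  M[L1]=70
step 19: P1: load  L2  ⟶  OS  (L2)  txn=∅  M[L2]=10
step 20: P1: store L0 := 65  ⟶  IM  (L0)  txn=∅  M[L0]=85
step 21: P0: store L0 := 34  ⟶  MI  (L0)  txn=BusRdX+Flush  M[L0]=65
step 22: P0: store L0 := 45  ⟶  MI  (L0)  txn=∅  M[L0]=65
step 23: P1: store L0 := 34  ⟶  IM  (L0)  txn=BusRdX+Flush  M[L0]=45
step 24: P1: load  L2  ⟶  OS  (L2)  txn=∅  M[L2]=10
step 25: P0: load  L0  ⟶  SO  (L0)  txn=BusRd  M[L0]=45
step 26: P1: load  L0  ⟶  SO  (L0)  txn=∅  M[L0]=45
step 27: P0: store L0 := 31  ⟶  MI  (L0)  txn=BusUpgr+Flush  M[L0]=34
step 28: P0: store L1 := 13  ⟶  MI  (L1)  txn=∅  M[L1]=70
step 29: P0: load  L2  ⟶  OS  (L2)  txn=∅  M[L2]=10

memory[L2] = 10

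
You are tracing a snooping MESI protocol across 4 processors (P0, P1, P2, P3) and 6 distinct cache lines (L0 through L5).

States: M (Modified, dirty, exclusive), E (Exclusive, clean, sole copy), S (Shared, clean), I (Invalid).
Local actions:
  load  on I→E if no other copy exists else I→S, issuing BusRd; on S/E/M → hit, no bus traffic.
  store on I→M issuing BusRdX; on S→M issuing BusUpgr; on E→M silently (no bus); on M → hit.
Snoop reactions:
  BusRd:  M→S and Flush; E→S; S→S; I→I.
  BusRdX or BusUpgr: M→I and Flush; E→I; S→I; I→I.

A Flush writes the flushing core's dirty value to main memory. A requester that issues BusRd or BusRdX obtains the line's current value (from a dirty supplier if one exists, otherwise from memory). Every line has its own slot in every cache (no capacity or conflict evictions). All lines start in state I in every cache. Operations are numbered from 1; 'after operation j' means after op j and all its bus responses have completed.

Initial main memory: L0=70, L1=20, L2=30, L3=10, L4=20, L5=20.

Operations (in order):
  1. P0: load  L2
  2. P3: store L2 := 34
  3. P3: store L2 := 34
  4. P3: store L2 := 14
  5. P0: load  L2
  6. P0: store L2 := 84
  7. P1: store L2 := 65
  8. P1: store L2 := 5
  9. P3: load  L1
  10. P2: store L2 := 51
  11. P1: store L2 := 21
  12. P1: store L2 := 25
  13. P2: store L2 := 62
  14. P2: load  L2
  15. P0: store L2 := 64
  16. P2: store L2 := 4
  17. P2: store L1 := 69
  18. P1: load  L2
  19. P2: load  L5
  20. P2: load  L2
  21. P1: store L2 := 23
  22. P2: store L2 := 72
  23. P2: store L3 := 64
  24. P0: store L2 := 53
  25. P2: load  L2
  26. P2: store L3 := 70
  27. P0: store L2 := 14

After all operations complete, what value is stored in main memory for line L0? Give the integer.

memory[L0] = 70

  op1 P0: load  L2 → E/I/I/I on L2; bus BusRd; mem=30
  op2 P3: store L2 := 34 → I/I/I/M on L2; bus BusRdX; mem=30
  op3 P3: store L2 := 34 → I/I/I/M on L2; bus (none); mem=30
  op4 P3: store L2 := 14 → I/I/I/M on L2; bus (none); mem=30
  op5 P0: load  L2 → S/I/I/S on L2; bus BusRd Flush; mem=14
  op6 P0: store L2 := 84 → M/I/I/I on L2; bus BusUpgr; mem=14
  op7 P1: store L2 := 65 → I/M/I/I on L2; bus BusRdX Flush; mem=84
  op8 P1: store L2 := 5 → I/M/I/I on L2; bus (none); mem=84
  op9 P3: load  L1 → I/I/I/E on L1; bus BusRd; mem=20
  op10 P2: store L2 := 51 → I/I/M/I on L2; bus BusRdX Flush; mem=5
  op11 P1: store L2 := 21 → I/M/I/I on L2; bus BusRdX Flush; mem=51
  op12 P1: store L2 := 25 → I/M/I/I on L2; bus (none); mem=51
  op13 P2: store L2 := 62 → I/I/M/I on L2; bus BusRdX Flush; mem=25
  op14 P2: load  L2 → I/I/M/I on L2; bus (none); mem=25
  op15 P0: store L2 := 64 → M/I/I/I on L2; bus BusRdX Flush; mem=62
  op16 P2: store L2 := 4 → I/I/M/I on L2; bus BusRdX Flush; mem=64
  op17 P2: store L1 := 69 → I/I/M/I on L1; bus BusRdX; mem=20
  op18 P1: load  L2 → I/S/S/I on L2; bus BusRd Flush; mem=4
  op19 P2: load  L5 → I/I/E/I on L5; bus BusRd; mem=20
  op20 P2: load  L2 → I/S/S/I on L2; bus (none); mem=4
  op21 P1: store L2 := 23 → I/M/I/I on L2; bus BusUpgr; mem=4
  op22 P2: store L2 := 72 → I/I/M/I on L2; bus BusRdX Flush; mem=23
  op23 P2: store L3 := 64 → I/I/M/I on L3; bus BusRdX; mem=10
  op24 P0: store L2 := 53 → M/I/I/I on L2; bus BusRdX Flush; mem=72
  op25 P2: load  L2 → S/I/S/I on L2; bus BusRd Flush; mem=53
  op26 P2: store L3 := 70 → I/I/M/I on L3; bus (none); mem=10
  op27 P0: store L2 := 14 → M/I/I/I on L2; bus BusUpgr; mem=53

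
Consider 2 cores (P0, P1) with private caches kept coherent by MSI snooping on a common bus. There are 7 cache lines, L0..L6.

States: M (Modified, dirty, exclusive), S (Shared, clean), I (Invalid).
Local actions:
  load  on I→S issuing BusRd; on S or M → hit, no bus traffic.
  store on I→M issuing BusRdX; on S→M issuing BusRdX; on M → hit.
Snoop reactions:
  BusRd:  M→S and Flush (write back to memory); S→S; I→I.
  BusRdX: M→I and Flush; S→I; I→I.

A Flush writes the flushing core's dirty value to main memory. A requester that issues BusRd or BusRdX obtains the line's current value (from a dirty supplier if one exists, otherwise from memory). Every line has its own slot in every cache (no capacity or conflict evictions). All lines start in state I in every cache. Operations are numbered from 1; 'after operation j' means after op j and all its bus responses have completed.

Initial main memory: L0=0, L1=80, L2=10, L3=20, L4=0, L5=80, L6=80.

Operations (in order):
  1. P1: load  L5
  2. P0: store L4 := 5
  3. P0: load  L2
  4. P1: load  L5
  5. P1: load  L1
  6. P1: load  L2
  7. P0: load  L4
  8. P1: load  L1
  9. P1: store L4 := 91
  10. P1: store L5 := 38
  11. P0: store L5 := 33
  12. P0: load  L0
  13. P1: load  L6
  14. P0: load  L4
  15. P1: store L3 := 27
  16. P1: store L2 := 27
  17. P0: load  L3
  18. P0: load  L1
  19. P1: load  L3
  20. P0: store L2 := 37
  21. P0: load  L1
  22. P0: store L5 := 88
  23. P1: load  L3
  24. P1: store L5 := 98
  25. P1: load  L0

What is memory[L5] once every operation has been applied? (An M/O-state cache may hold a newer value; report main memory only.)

memory[L5] = 88

  op1 P1: load  L5 → I/S on L5; bus BusRd; mem=80
  op2 P0: store L4 := 5 → M/I on L4; bus BusRdX; mem=0
  op3 P0: load  L2 → S/I on L2; bus BusRd; mem=10
  op4 P1: load  L5 → I/S on L5; bus (none); mem=80
  op5 P1: load  L1 → I/S on L1; bus BusRd; mem=80
  op6 P1: load  L2 → S/S on L2; bus BusRd; mem=10
  op7 P0: load  L4 → M/I on L4; bus (none); mem=0
  op8 P1: load  L1 → I/S on L1; bus (none); mem=80
  op9 P1: store L4 := 91 → I/M on L4; bus BusRdX Flush; mem=5
  op10 P1: store L5 := 38 → I/M on L5; bus BusRdX; mem=80
  op11 P0: store L5 := 33 → M/I on L5; bus BusRdX Flush; mem=38
  op12 P0: load  L0 → S/I on L0; bus BusRd; mem=0
  op13 P1: load  L6 → I/S on L6; bus BusRd; mem=80
  op14 P0: load  L4 → S/S on L4; bus BusRd Flush; mem=91
  op15 P1: store L3 := 27 → I/M on L3; bus BusRdX; mem=20
  op16 P1: store L2 := 27 → I/M on L2; bus BusRdX; mem=10
  op17 P0: load  L3 → S/S on L3; bus BusRd Flush; mem=27
  op18 P0: load  L1 → S/S on L1; bus BusRd; mem=80
  op19 P1: load  L3 → S/S on L3; bus (none); mem=27
  op20 P0: store L2 := 37 → M/I on L2; bus BusRdX Flush; mem=27
  op21 P0: load  L1 → S/S on L1; bus (none); mem=80
  op22 P0: store L5 := 88 → M/I on L5; bus (none); mem=38
  op23 P1: load  L3 → S/S on L3; bus (none); mem=27
  op24 P1: store L5 := 98 → I/M on L5; bus BusRdX Flush; mem=88
  op25 P1: load  L0 → S/S on L0; bus BusRd; mem=0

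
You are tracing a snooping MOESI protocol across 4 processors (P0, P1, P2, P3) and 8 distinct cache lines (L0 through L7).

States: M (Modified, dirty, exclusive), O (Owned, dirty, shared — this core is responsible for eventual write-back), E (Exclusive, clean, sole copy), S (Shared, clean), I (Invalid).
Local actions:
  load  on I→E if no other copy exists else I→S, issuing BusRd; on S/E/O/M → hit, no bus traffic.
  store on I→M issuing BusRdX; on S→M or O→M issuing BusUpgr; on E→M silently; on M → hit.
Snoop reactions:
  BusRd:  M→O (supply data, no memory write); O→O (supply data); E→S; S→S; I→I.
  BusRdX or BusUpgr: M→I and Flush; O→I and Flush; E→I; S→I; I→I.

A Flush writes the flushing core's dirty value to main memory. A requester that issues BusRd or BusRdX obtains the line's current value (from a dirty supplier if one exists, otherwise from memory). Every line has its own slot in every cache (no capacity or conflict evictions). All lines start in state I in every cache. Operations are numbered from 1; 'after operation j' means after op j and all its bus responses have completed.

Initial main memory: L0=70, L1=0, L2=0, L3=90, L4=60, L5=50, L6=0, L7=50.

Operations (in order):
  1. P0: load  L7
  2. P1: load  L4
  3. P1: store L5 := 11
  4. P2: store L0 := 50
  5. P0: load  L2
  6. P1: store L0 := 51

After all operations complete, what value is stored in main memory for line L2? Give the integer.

memory[L2] = 0

  op1 P0: load  L7 → E/I/I/I on L7; bus BusRd; mem=50
  op2 P1: load  L4 → I/E/I/I on L4; bus BusRd; mem=60
  op3 P1: store L5 := 11 → I/M/I/I on L5; bus BusRdX; mem=50
  op4 P2: store L0 := 50 → I/I/M/I on L0; bus BusRdX; mem=70
  op5 P0: load  L2 → E/I/I/I on L2; bus BusRd; mem=0
  op6 P1: store L0 := 51 → I/M/I/I on L0; bus BusRdX Flush; mem=50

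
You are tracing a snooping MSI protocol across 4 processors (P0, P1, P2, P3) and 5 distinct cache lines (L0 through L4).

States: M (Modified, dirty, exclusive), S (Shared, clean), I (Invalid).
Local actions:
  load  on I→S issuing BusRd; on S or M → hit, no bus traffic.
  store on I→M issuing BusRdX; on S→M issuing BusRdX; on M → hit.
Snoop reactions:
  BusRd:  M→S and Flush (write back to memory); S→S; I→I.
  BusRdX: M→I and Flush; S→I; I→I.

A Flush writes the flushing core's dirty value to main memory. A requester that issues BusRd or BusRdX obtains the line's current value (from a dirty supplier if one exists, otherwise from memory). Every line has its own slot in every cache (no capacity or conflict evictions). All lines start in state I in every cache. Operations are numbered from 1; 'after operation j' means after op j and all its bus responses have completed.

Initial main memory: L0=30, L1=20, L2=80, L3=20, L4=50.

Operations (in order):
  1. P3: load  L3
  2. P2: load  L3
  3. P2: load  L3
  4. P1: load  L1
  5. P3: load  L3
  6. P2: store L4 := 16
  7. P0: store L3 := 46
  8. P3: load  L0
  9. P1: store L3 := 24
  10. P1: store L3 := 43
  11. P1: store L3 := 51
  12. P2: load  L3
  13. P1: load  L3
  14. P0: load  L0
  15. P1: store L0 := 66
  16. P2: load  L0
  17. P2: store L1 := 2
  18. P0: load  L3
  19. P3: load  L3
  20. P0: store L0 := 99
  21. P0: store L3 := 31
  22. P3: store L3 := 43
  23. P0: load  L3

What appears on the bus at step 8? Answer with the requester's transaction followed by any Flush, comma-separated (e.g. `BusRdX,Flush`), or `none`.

bus = BusRd

  op1 P3: load  L3 → I/I/I/S on L3; bus BusRd; mem=20
  op2 P2: load  L3 → I/I/S/S on L3; bus BusRd; mem=20
  op3 P2: load  L3 → I/I/S/S on L3; bus (none); mem=20
  op4 P1: load  L1 → I/S/I/I on L1; bus BusRd; mem=20
  op5 P3: load  L3 → I/I/S/S on L3; bus (none); mem=20
  op6 P2: store L4 := 16 → I/I/M/I on L4; bus BusRdX; mem=50
  op7 P0: store L3 := 46 → M/I/I/I on L3; bus BusRdX; mem=20
  op8 P3: load  L0 → I/I/I/S on L0; bus BusRd; mem=30
  op9 P1: store L3 := 24 → I/M/I/I on L3; bus BusRdX Flush; mem=46
  op10 P1: store L3 := 43 → I/M/I/I on L3; bus (none); mem=46
  op11 P1: store L3 := 51 → I/M/I/I on L3; bus (none); mem=46
  op12 P2: load  L3 → I/S/S/I on L3; bus BusRd Flush; mem=51
  op13 P1: load  L3 → I/S/S/I on L3; bus (none); mem=51
  op14 P0: load  L0 → S/I/I/S on L0; bus BusRd; mem=30
  op15 P1: store L0 := 66 → I/M/I/I on L0; bus BusRdX; mem=30
  op16 P2: load  L0 → I/S/S/I on L0; bus BusRd Flush; mem=66
  op17 P2: store L1 := 2 → I/I/M/I on L1; bus BusRdX; mem=20
  op18 P0: load  L3 → S/S/S/I on L3; bus BusRd; mem=51
  op19 P3: load  L3 → S/S/S/S on L3; bus BusRd; mem=51
  op20 P0: store L0 := 99 → M/I/I/I on L0; bus BusRdX; mem=66
  op21 P0: store L3 := 31 → M/I/I/I on L3; bus BusRdX; mem=51
  op22 P3: store L3 := 43 → I/I/I/M on L3; bus BusRdX Flush; mem=31
  op23 P0: load  L3 → S/I/I/S on L3; bus BusRd Flush; mem=43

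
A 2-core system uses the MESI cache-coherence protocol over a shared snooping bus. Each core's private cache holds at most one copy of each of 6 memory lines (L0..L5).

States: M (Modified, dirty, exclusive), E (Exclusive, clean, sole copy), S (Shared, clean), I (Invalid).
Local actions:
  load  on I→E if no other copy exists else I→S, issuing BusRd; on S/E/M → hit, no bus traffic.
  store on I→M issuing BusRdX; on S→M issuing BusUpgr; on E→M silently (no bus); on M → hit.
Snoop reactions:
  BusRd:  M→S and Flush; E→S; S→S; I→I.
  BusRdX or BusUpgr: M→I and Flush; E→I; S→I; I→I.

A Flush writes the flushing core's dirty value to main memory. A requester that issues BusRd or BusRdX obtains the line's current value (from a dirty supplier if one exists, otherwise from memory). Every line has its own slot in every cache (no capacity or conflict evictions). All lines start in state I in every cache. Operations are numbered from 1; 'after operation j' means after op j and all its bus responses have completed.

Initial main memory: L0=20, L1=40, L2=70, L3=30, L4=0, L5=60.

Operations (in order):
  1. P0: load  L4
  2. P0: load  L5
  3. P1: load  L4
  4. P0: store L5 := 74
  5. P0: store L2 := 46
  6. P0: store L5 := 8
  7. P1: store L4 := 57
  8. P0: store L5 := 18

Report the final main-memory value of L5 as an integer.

[1] P0: load  L4 | P0:E(0), P1:I | bus: BusRd
[2] P0: load  L5 | P0:E(60), P1:I | bus: BusRd
[3] P1: load  L4 | P0:S(0), P1:S(0) | bus: BusRd
[4] P0: store L5 := 74 | P0:M(74), P1:I | bus: none
[5] P0: store L2 := 46 | P0:M(46), P1:I | bus: BusRdX
[6] P0: store L5 := 8 | P0:M(8), P1:I | bus: none
[7] P1: store L4 := 57 | P0:I, P1:M(57) | bus: BusUpgr
[8] P0: store L5 := 18 | P0:M(18), P1:I | bus: none

memory[L5] = 60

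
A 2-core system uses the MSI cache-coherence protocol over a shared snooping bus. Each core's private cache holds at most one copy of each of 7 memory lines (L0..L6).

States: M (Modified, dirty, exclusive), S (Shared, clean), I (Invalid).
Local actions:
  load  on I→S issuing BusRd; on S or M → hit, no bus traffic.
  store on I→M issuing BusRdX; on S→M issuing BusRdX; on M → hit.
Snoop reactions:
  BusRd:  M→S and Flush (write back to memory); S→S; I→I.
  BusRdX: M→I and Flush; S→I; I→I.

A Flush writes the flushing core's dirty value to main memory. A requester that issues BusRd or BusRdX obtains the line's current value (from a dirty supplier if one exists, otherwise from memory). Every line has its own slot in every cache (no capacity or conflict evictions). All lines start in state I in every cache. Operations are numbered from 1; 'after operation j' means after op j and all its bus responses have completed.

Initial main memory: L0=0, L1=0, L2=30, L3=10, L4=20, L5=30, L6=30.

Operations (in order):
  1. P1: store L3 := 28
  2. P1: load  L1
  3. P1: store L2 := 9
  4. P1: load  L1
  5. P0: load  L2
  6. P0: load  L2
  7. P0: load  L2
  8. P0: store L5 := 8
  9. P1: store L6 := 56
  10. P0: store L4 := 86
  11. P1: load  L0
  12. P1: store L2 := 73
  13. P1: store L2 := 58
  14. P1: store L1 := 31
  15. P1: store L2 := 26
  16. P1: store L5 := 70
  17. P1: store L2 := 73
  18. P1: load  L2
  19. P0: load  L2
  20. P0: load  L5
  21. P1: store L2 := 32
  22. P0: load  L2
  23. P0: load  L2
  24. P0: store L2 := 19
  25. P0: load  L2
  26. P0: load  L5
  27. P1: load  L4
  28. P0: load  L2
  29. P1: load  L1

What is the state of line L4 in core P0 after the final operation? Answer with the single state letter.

state = S

1. P1: store L3 := 28  bus=[BusRdX]  L3: P0=I P1=M  mem[L3]=10
2. P1: load  L1  bus=[BusRd]  L1: P0=I P1=S  mem[L1]=0
3. P1: store L2 := 9  bus=[BusRdX]  L2: P0=I P1=M  mem[L2]=30
4. P1: load  L1  bus=[-]  L1: P0=I P1=S  mem[L1]=0
5. P0: load  L2  bus=[BusRd,Flush]  L2: P0=S P1=S  mem[L2]=9
6. P0: load  L2  bus=[-]  L2: P0=S P1=S  mem[L2]=9
7. P0: load  L2  bus=[-]  L2: P0=S P1=S  mem[L2]=9
8. P0: store L5 := 8  bus=[BusRdX]  L5: P0=M P1=I  mem[L5]=30
9. P1: store L6 := 56  bus=[BusRdX]  L6: P0=I P1=M  mem[L6]=30
10. P0: store L4 := 86  bus=[BusRdX]  L4: P0=M P1=I  mem[L4]=20
11. P1: load  L0  bus=[BusRd]  L0: P0=I P1=S  mem[L0]=0
12. P1: store L2 := 73  bus=[BusRdX]  L2: P0=I P1=M  mem[L2]=9
13. P1: store L2 := 58  bus=[-]  L2: P0=I P1=M  mem[L2]=9
14. P1: store L1 := 31  bus=[BusRdX]  L1: P0=I P1=M  mem[L1]=0
15. P1: store L2 := 26  bus=[-]  L2: P0=I P1=M  mem[L2]=9
16. P1: store L5 := 70  bus=[BusRdX,Flush]  L5: P0=I P1=M  mem[L5]=8
17. P1: store L2 := 73  bus=[-]  L2: P0=I P1=M  mem[L2]=9
18. P1: load  L2  bus=[-]  L2: P0=I P1=M  mem[L2]=9
19. P0: load  L2  bus=[BusRd,Flush]  L2: P0=S P1=S  mem[L2]=73
20. P0: load  L5  bus=[BusRd,Flush]  L5: P0=S P1=S  mem[L5]=70
21. P1: store L2 := 32  bus=[BusRdX]  L2: P0=I P1=M  mem[L2]=73
22. P0: load  L2  bus=[BusRd,Flush]  L2: P0=S P1=S  mem[L2]=32
23. P0: load  L2  bus=[-]  L2: P0=S P1=S  mem[L2]=32
24. P0: store L2 := 19  bus=[BusRdX]  L2: P0=M P1=I  mem[L2]=32
25. P0: load  L2  bus=[-]  L2: P0=M P1=I  mem[L2]=32
26. P0: load  L5  bus=[-]  L5: P0=S P1=S  mem[L5]=70
27. P1: load  L4  bus=[BusRd,Flush]  L4: P0=S P1=S  mem[L4]=86
28. P0: load  L2  bus=[-]  L2: P0=M P1=I  mem[L2]=32
29. P1: load  L1  bus=[-]  L1: P0=I P1=M  mem[L1]=0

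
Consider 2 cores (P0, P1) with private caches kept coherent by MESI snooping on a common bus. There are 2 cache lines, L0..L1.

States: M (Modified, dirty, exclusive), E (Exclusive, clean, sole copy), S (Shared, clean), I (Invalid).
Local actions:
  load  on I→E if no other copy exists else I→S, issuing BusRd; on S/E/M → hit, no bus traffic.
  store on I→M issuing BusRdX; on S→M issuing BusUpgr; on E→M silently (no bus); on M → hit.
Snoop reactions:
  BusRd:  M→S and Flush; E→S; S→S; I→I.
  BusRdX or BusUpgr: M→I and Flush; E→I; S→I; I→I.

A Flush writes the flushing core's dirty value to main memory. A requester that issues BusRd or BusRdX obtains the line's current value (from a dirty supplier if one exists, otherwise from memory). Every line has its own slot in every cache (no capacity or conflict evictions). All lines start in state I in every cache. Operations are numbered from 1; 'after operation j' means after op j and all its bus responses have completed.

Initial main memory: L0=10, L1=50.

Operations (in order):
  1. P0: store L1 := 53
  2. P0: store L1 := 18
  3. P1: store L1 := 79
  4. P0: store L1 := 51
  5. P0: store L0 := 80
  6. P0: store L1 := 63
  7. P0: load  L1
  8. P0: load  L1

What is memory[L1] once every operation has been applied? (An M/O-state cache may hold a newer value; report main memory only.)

1. P0: store L1 := 53  bus=[BusRdX]  L1: P0=M P1=I  mem[L1]=50
2. P0: store L1 := 18  bus=[-]  L1: P0=M P1=I  mem[L1]=50
3. P1: store L1 := 79  bus=[BusRdX,Flush]  L1: P0=I P1=M  mem[L1]=18
4. P0: store L1 := 51  bus=[BusRdX,Flush]  L1: P0=M P1=I  mem[L1]=79
5. P0: store L0 := 80  bus=[BusRdX]  L0: P0=M P1=I  mem[L0]=10
6. P0: store L1 := 63  bus=[-]  L1: P0=M P1=I  mem[L1]=79
7. P0: load  L1  bus=[-]  L1: P0=M P1=I  mem[L1]=79
8. P0: load  L1  bus=[-]  L1: P0=M P1=I  mem[L1]=79

memory[L1] = 79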